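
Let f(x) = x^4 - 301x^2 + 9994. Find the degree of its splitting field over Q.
[K : Q] = 4

Solving the quadratic in x^2: x^2 = (301 ± √(301^2 - 4·9994))/2 = (301 ± √50625)/2 = (301 ± 225)/2, giving x^2 = 263 or x^2 = 38. So f(x) = (x^2 - 263)(x^2 - 38) and the roots of f are ±√263, ±√38. Hence the splitting field is K = Q(√263, √38). Since 263 and 38 are distinct squarefree integers > 1, their product 9994 is not a perfect square, so √38 ∉ Q(√263). By the tower law [K:Q] = [Q(√263,√38):Q(√263)] · [Q(√263):Q] = 2 · 2 = 4.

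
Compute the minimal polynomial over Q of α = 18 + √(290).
m_α(x) = x^2 - 36x + 34

From α - 18 = √(290), squaring gives (α - 18)^2 = 290, i.e. α^2 - 36α + 324 = 290, so α^2 - 36α + 34 = 0. The discriminant of x^2 - 36x + 34 is (-36)^2 - 4·(34) = 1296 - 136 = 1160, and 4·(290) is not a perfect square in Q since 290 is squarefree and ≠ 1. Hence x^2 - 36x + 34 is irreducible over Q and is the minimal polynomial of α.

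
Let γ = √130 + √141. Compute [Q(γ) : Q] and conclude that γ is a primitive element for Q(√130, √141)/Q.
[Q(γ) : Q] = 4 (equivalently, Q(γ) = Q(√130, √141))

Obviously Q(γ) ⊆ Q(√130, √141), and [Q(√130, √141):Q] = 4 (since 130, 141 are distinct squarefree integers > 1 with 18330 not a perfect square). To show equality we compute the minimal polynomial of γ. From γ = √130 + √141: γ^2 = 130 + 2√(18330) + 141 = 271 + 2√(18330), so γ^2 - 271 = 2√(18330); squaring, (γ^2 - 271)^2 = 4·18330, i.e. γ^4 - 542γ^2 + 73441 - 73320 = 0, i.e. γ^4 - 542γ^2 + 121 = 0. So γ is a root of x^4 - 542x^2 + 121. This polynomial is irreducible over Q: it has no rational root (each ±√130 ± √141 is irrational), and any factorization into two quadratics over Q would force √(18330) ∈ Q (pairing opposite roots) or √130, √141 ∈ Q (other pairings), all impossible. Hence [Q(γ):Q] = 4 = [Q(√130, √141):Q], so Q(γ) = Q(√130, √141).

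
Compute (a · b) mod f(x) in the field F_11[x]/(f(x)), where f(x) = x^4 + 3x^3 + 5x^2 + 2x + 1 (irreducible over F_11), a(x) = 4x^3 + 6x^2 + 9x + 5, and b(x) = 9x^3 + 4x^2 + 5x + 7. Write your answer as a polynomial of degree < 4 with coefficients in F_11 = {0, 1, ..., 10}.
a · b ≡ 3x^3 + 6x^2 + 8x + 9 (mod f(x))

Multiply in F_11[x]: a(x)·b(x) = (4x^3 + 6x^2 + 9x + 5)·(9x^3 + 4x^2 + 5x + 7) = 3x^6 + 4x^5 + 4x^4 + 7x^3 + 8x^2 + 2. This has degree ≥ 4, so divide by f(x) over F_11: 3x^6 + 4x^5 + 4x^4 + 7x^3 + 8x^2 + 2 = (3x^2 + 6x + 4)·(x^4 + 3x^3 + 5x^2 + 2x + 1) + (3x^3 + 6x^2 + 8x + 9). Hence a·b ≡ 3x^3 + 6x^2 + 8x + 9 (mod f). (F_11[x]/(f) is a field with 11^4 = 14641 elements since f is irreducible of degree 4.)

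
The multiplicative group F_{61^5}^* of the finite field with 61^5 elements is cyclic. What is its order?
|F_{61^5}^*| = 844596300

F_{61^5} has 61^5 = 844596301 elements; its multiplicative group consists of all nonzero elements, so |F_{61^5}^*| = 844596301 - 1 = 844596300. (It is cyclic since any finite subgroup of the multiplicative group of a field is cyclic.)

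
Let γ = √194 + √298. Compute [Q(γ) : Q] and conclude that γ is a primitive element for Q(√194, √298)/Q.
[Q(γ) : Q] = 4 (equivalently, Q(γ) = Q(√194, √298))

Obviously Q(γ) ⊆ Q(√194, √298), and [Q(√194, √298):Q] = 4 (since 194, 298 are distinct squarefree integers > 1 with 57812 not a perfect square). To show equality we compute the minimal polynomial of γ. From γ = √194 + √298: γ^2 = 194 + 2√(57812) + 298 = 492 + 2√(57812), so γ^2 - 492 = 2√(57812); squaring, (γ^2 - 492)^2 = 4·57812, i.e. γ^4 - 984γ^2 + 242064 - 231248 = 0, i.e. γ^4 - 984γ^2 + 10816 = 0. So γ is a root of x^4 - 984x^2 + 10816. This polynomial is irreducible over Q: it has no rational root (each ±√194 ± √298 is irrational), and any factorization into two quadratics over Q would force √(57812) ∈ Q (pairing opposite roots) or √194, √298 ∈ Q (other pairings), all impossible. Hence [Q(γ):Q] = 4 = [Q(√194, √298):Q], so Q(γ) = Q(√194, √298).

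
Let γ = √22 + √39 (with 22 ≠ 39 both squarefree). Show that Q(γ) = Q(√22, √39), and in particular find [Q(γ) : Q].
[Q(γ) : Q] = 4 (equivalently, Q(γ) = Q(√22, √39))

Obviously Q(γ) ⊆ Q(√22, √39), and [Q(√22, √39):Q] = 4 (since 22, 39 are distinct squarefree integers > 1 with 858 not a perfect square). To show equality we compute the minimal polynomial of γ. From γ = √22 + √39: γ^2 = 22 + 2√(858) + 39 = 61 + 2√(858), so γ^2 - 61 = 2√(858); squaring, (γ^2 - 61)^2 = 4·858, i.e. γ^4 - 122γ^2 + 3721 - 3432 = 0, i.e. γ^4 - 122γ^2 + 289 = 0. So γ is a root of x^4 - 122x^2 + 289. This polynomial is irreducible over Q: it has no rational root (each ±√22 ± √39 is irrational), and any factorization into two quadratics over Q would force √(858) ∈ Q (pairing opposite roots) or √22, √39 ∈ Q (other pairings), all impossible. Hence [Q(γ):Q] = 4 = [Q(√22, √39):Q], so Q(γ) = Q(√22, √39).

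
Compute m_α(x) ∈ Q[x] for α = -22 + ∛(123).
m_α(x) = x^3 + 66x^2 + 1452x + 10525

Set β = α + 22 = ∛(123), so β^3 = 123. Then (α + 22)^3 - 123 = 0, i.e. α is a root of g(x) = (x + 22)^3 - 123 = x^3 + 66x^2 + 1452x + 10525. Since g(x) = h(x + 22) where h(x) = x^3 - 123, and h is irreducible over Q (because 123 is not a perfect cube, so h has no rational root, and a monic cubic with no rational root is irreducible), g is also irreducible (irreducibility is preserved under the substitution x → x + 22). Hence m_α(x) = x^3 + 66x^2 + 1452x + 10525.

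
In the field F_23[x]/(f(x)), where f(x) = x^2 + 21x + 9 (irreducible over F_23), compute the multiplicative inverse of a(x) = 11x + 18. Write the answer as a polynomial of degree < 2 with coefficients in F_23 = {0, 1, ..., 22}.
a(x)^(-1) ≡ 10x + 18 (mod f(x))

Since f is irreducible over F_23, F_23[x]/(f) is a field and a(x) ≠ 0 has an inverse. Apply the extended Euclidean algorithm to f(x) and a(x) in F_23[x]: f(x) = (21x + 1)·a(x) + (14). The last nonzero remainder is the constant 14 = gcd(f, a) in F_23. Back-substituting through the division chain expresses 14 = s(x)·a(x) + t(x)·f(x) with s(x) ≡ 2x + 22 (mod f), so (2x + 22)·a(x) ≡ 14 (mod f). Multiplying by 14^(-1) ≡ 5 in F_23 gives a(x)^(-1) ≡ 5·(2x + 22) ≡ 10x + 18 (mod f). Check: (11x + 18)·(10x + 18) = 18x^2 + 10x + 2 ≡ 1 (mod x^2 + 21x + 9).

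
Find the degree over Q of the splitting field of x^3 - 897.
[K : Q] = 6

The roots of x^3 - 897 are ∛897, ω∛897, ω^2∛897 where ω = e^(2πi/3) is a primitive cube root of unity, so K = Q(∛897, ω). Now [Q(∛897):Q] = 3 (since 897 is not a perfect cube, x^3 - 897 is irreducible) and [Q(ω):Q] = 2. Both 2 and 3 divide [K:Q], and [K:Q] ≤ 3·2 = 6, so [K:Q] = 6. (Equivalently: Q(∛897) ⊂ R but ω ∉ R, so [K : Q(∛897)] = 2.)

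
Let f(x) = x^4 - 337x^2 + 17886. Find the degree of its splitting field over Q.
[K : Q] = 4

Solving the quadratic in x^2: x^2 = (337 ± √(337^2 - 4·17886))/2 = (337 ± √42025)/2 = (337 ± 205)/2, giving x^2 = 66 or x^2 = 271. So f(x) = (x^2 - 66)(x^2 - 271) and the roots of f are ±√66, ±√271. Hence the splitting field is K = Q(√66, √271). Since 66 and 271 are distinct squarefree integers > 1, their product 17886 is not a perfect square, so √271 ∉ Q(√66). By the tower law [K:Q] = [Q(√66,√271):Q(√66)] · [Q(√66):Q] = 2 · 2 = 4.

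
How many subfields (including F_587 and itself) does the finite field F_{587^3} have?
F_{587^3} has 2 subfields

The subfields of F_{p^n} are exactly the fields F_{p^d} for d | n (each is the fixed field of the unique index-d subgroup of Gal(F_{p^n}/F_p) ≅ Z/nZ). The divisors of n = 3 are {1, 3}, giving 2 subfields: F_{587^1}, F_{587^3}.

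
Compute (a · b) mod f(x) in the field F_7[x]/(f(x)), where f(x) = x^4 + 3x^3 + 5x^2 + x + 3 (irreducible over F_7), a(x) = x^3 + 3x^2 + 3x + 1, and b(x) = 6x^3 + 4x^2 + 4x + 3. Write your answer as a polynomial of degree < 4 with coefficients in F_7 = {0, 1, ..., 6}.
a · b ≡ 3x^3 + x^2 + 2x + 6 (mod f(x))

Multiply in F_7[x]: a(x)·b(x) = (x^3 + 3x^2 + 3x + 1)·(6x^3 + 4x^2 + 4x + 3) = 6x^6 + x^5 + 6x^4 + 5x^3 + 4x^2 + 6x + 3. This has degree ≥ 4, so divide by f(x) over F_7: 6x^6 + x^5 + 6x^4 + 5x^3 + 4x^2 + 6x + 3 = (6x^2 + 4x + 6)·(x^4 + 3x^3 + 5x^2 + x + 3) + (3x^3 + x^2 + 2x + 6). Hence a·b ≡ 3x^3 + x^2 + 2x + 6 (mod f). (F_7[x]/(f) is a field with 7^4 = 2401 elements since f is irreducible of degree 4.)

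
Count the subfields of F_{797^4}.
F_{797^4} has 3 subfields

The subfields of F_{p^n} are exactly the fields F_{p^d} for d | n (each is the fixed field of the unique index-d subgroup of Gal(F_{p^n}/F_p) ≅ Z/nZ). The divisors of n = 4 are {1, 2, 4}, giving 3 subfields: F_{797^1}, F_{797^2}, F_{797^4}.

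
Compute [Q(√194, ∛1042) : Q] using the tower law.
[Q(√194, ∛1042) : Q] = 6

Let L = Q(√194, ∛1042). Since Q(√194) ⊂ L and [Q(√194):Q] = 2, the tower law gives 2 | [L:Q]. Likewise Q(∛1042) ⊂ L with [Q(∛1042):Q] = 3 (because 1042 is not a perfect cube), so 3 | [L:Q]. As gcd(2,3) = 1, [L:Q] is divisible by 6. Conversely L is generated over Q by √194 and ∛1042, so [L:Q] ≤ 2·3 = 6. Therefore [Q(√194, ∛1042) : Q] = 6.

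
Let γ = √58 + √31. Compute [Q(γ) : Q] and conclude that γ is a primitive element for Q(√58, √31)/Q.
[Q(γ) : Q] = 4 (equivalently, Q(γ) = Q(√58, √31))

Obviously Q(γ) ⊆ Q(√58, √31), and [Q(√58, √31):Q] = 4 (since 58, 31 are distinct squarefree integers > 1 with 1798 not a perfect square). To show equality we compute the minimal polynomial of γ. From γ = √58 + √31: γ^2 = 58 + 2√(1798) + 31 = 89 + 2√(1798), so γ^2 - 89 = 2√(1798); squaring, (γ^2 - 89)^2 = 4·1798, i.e. γ^4 - 178γ^2 + 7921 - 7192 = 0, i.e. γ^4 - 178γ^2 + 729 = 0. So γ is a root of x^4 - 178x^2 + 729. This polynomial is irreducible over Q: it has no rational root (each ±√58 ± √31 is irrational), and any factorization into two quadratics over Q would force √(1798) ∈ Q (pairing opposite roots) or √58, √31 ∈ Q (other pairings), all impossible. Hence [Q(γ):Q] = 4 = [Q(√58, √31):Q], so Q(γ) = Q(√58, √31).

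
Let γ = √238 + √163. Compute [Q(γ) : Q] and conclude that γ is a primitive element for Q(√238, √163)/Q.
[Q(γ) : Q] = 4 (equivalently, Q(γ) = Q(√238, √163))

Obviously Q(γ) ⊆ Q(√238, √163), and [Q(√238, √163):Q] = 4 (since 238, 163 are distinct squarefree integers > 1 with 38794 not a perfect square). To show equality we compute the minimal polynomial of γ. From γ = √238 + √163: γ^2 = 238 + 2√(38794) + 163 = 401 + 2√(38794), so γ^2 - 401 = 2√(38794); squaring, (γ^2 - 401)^2 = 4·38794, i.e. γ^4 - 802γ^2 + 160801 - 155176 = 0, i.e. γ^4 - 802γ^2 + 5625 = 0. So γ is a root of x^4 - 802x^2 + 5625. This polynomial is irreducible over Q: it has no rational root (each ±√238 ± √163 is irrational), and any factorization into two quadratics over Q would force √(38794) ∈ Q (pairing opposite roots) or √238, √163 ∈ Q (other pairings), all impossible. Hence [Q(γ):Q] = 4 = [Q(√238, √163):Q], so Q(γ) = Q(√238, √163).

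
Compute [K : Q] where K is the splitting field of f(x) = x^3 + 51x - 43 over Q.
[K : Q] = 6

By the rational root test, any rational root of the monic integer polynomial f(x) = x^3 + 51x - 43 must be an integer dividing the constant term -43, i.e. one of ±{1, 43}. Evaluating: f(1) = 9, f(-1) = -95, f(43) = 81657, f(-43) = -81743; none is 0, so f has no rational root and is therefore irreducible over Q (a cubic with no linear factor over a field is irreducible). For an irreducible cubic, the Galois group is A_3 or S_3 according as the discriminant disc(f) = -4a^3 - 27b^2 = -4·(51)^3 - 27·(-43)^2 = -580527 is or is not a square in Q. Here disc(f) = -580527 is not a perfect square in Q, so the Galois group of f over Q is not contained in A_3 and must be all of S_3. The splitting field has degree |S_3| = 6 over Q, so [K : Q] = 6.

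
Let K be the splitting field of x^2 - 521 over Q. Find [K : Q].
[K : Q] = 2

f(x) = x^2 - 521 factors as (x - √521)(x + √521). The splitting field is K = Q(√521). Since 521 is squarefree and > 1, it is not a perfect square, so x^2 - 521 is irreducible over Q and [Q(√521) : Q] = 2. Hence [K : Q] = 2.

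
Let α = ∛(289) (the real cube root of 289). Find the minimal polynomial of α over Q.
m_α(x) = x^3 - 289

α satisfies α^3 = 289, so x^3 - 289 annihilates α. By the rational root test, a rational root p/q (in lowest terms) of x^3 - 289 would satisfy p^3 = 289 q^3, forcing q = 1 and p^3 = 289; but 289 is not a perfect cube, contradiction. A monic cubic over Q with no rational root is irreducible (any nontrivial factorization would include a linear factor). Hence x^3 - 289 is the minimal polynomial of α, and in particular [Q(α):Q] = 3.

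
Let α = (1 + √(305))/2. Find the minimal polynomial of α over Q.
m_α(x) = x^2 - x - 76

From 2α - 1 = √(305), squaring gives (2α - 1)^2 = 305, i.e. 4α^2 - 4α + 1 = 305, so α^2 - α + (1 - 305)/4 = 0. Since 305 ≡ 1 (mod 4), (1 - 305)/4 = -76 ∈ Z. The polynomial x^2 - x - 76 has discriminant 1 - 4·(-76) = 305, which is not a perfect square in Q (d = 305 is squarefree and ≠ 1), so x^2 - x - 76 is irreducible over Q. It is the minimal polynomial of α.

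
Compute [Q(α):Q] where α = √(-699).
[Q(α):Q] = 2

[Q(α):Q] equals the degree of the minimal polynomial of α. Here α^2 = -699 and x^2 + 699 is irreducible (d = -699 is squarefree, ≠ 1, hence not a square), so deg(m_α) = 2. Thus [Q(α):Q] = 2.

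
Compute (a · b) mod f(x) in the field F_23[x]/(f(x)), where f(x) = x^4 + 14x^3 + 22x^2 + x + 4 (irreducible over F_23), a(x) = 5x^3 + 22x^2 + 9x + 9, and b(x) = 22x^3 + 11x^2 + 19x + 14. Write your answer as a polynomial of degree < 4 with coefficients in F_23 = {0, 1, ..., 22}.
a · b ≡ 22x^3 + 20x^2 + 15x + 2 (mod f(x))

Multiply in F_23[x]: a(x)·b(x) = (5x^3 + 22x^2 + 9x + 9)·(22x^3 + 11x^2 + 19x + 14) = 18x^6 + 10x^5 + 6x^4 + 3x^3 + 3x^2 + 21x + 11. This has degree ≥ 4, so divide by f(x) over F_23: 18x^6 + 10x^5 + 6x^4 + 3x^3 + 3x^2 + 21x + 11 = (18x^2 + 11x + 8)·(x^4 + 14x^3 + 22x^2 + x + 4) + (22x^3 + 20x^2 + 15x + 2). Hence a·b ≡ 22x^3 + 20x^2 + 15x + 2 (mod f). (F_23[x]/(f) is a field with 23^4 = 279841 elements since f is irreducible of degree 4.)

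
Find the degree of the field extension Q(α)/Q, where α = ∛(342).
[Q(α):Q] = 3

The minimal polynomial of α is x^3 - 342, irreducible over Q since 342 is not a perfect cube (so x^3 - 342 has no rational root). Hence [Q(α):Q] = deg(m_α) = 3.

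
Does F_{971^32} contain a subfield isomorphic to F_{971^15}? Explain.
No: F_{971^15} is not a subfield of F_{971^32}

F_{p^m} embeds in F_{p^n} iff m | n. Here 15 ∤ 32 (since 32 = 2·15 + 2 with remainder 2 ≠ 0), so F_{971^15} is not a subfield of F_{971^32}. Equivalently: if it were, the tower law would give 15 = [F_{971^15}:F_971] dividing [F_{971^32}:F_971] = 32, contradiction.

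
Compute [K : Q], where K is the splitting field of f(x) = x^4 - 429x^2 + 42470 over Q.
[K : Q] = 4

Solving the quadratic in x^2: x^2 = (429 ± √(429^2 - 4·42470))/2 = (429 ± √14161)/2 = (429 ± 119)/2, giving x^2 = 155 or x^2 = 274. So f(x) = (x^2 - 155)(x^2 - 274) and the roots of f are ±√155, ±√274. Hence the splitting field is K = Q(√155, √274). Since 155 and 274 are distinct squarefree integers > 1, their product 42470 is not a perfect square, so √274 ∉ Q(√155). By the tower law [K:Q] = [Q(√155,√274):Q(√155)] · [Q(√155):Q] = 2 · 2 = 4.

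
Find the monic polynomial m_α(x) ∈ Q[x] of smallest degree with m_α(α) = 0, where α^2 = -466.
m_α(x) = x^2 + 466

α satisfies α^2 + 466 = 0, so x^2 + 466 annihilates α. Since d = -466 is squarefree and ≠ 1, it is not a perfect square in Q, so x^2 + 466 has no rational root and is therefore irreducible over Q (a degree-2 polynomial over a field is irreducible iff it has no root). Hence m_α(x) = x^2 + 466.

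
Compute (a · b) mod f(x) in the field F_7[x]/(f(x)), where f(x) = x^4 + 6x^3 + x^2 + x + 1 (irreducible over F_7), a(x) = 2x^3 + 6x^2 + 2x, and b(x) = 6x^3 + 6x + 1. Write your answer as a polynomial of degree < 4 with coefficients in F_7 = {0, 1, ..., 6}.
a · b ≡ 3x^3 + 3x^2 + 6x + 3 (mod f(x))

Multiply in F_7[x]: a(x)·b(x) = (2x^3 + 6x^2 + 2x)·(6x^3 + 6x + 1) = 5x^6 + x^5 + 3x^4 + 3x^3 + 4x^2 + 2x. This has degree ≥ 4, so divide by f(x) over F_7: 5x^6 + x^5 + 3x^4 + 3x^3 + 4x^2 + 2x = (5x^2 + 6x + 4)·(x^4 + 6x^3 + x^2 + x + 1) + (3x^3 + 3x^2 + 6x + 3). Hence a·b ≡ 3x^3 + 3x^2 + 6x + 3 (mod f). (F_7[x]/(f) is a field with 7^4 = 2401 elements since f is irreducible of degree 4.)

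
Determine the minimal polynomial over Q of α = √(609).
m_α(x) = x^2 - 609

α satisfies α^2 - 609 = 0, so x^2 - 609 annihilates α. Since d = 609 is squarefree and ≠ 1, it is not a perfect square in Q, so x^2 - 609 has no rational root and is therefore irreducible over Q (a degree-2 polynomial over a field is irreducible iff it has no root). Hence m_α(x) = x^2 - 609.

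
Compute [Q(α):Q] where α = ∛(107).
[Q(α):Q] = 3

The minimal polynomial of α is x^3 - 107, irreducible over Q since 107 is not a perfect cube (so x^3 - 107 has no rational root). Hence [Q(α):Q] = deg(m_α) = 3.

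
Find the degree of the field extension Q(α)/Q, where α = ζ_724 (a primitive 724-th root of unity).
[Q(α):Q] = 360

The minimal polynomial of ζ_724 over Q is the 724-th cyclotomic polynomial Φ_724(x), which is irreducible over Q and has degree φ(724) = 360. Hence [Q(α):Q] = φ(724) = 360.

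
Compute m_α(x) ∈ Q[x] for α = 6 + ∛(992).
m_α(x) = x^3 - 18x^2 + 108x - 1208

Set β = α - 6 = ∛(992), so β^3 = 992. Then (α - 6)^3 - 992 = 0, i.e. α is a root of g(x) = (x - 6)^3 - 992 = x^3 - 18x^2 + 108x - 1208. Since g(x) = h(x - 6) where h(x) = x^3 - 992, and h is irreducible over Q (because 992 is not a perfect cube, so h has no rational root, and a monic cubic with no rational root is irreducible), g is also irreducible (irreducibility is preserved under the substitution x → x - 6). Hence m_α(x) = x^3 - 18x^2 + 108x - 1208.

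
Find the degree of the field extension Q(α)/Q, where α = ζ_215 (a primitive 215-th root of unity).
[Q(α):Q] = 168

The minimal polynomial of ζ_215 over Q is the 215-th cyclotomic polynomial Φ_215(x), which is irreducible over Q and has degree φ(215) = 168. Hence [Q(α):Q] = φ(215) = 168.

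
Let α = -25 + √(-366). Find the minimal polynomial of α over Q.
m_α(x) = x^2 + 50x + 991

From α + 25 = √(-366), squaring gives (α + 25)^2 = -366, i.e. α^2 + 50α + 625 = -366, so α^2 + 50α + 991 = 0. The discriminant of x^2 + 50x + 991 is (50)^2 - 4·(991) = 2500 - 3964 = -1464, and 4·(-366) is not a perfect square in Q since -366 is squarefree and ≠ 1. Hence x^2 + 50x + 991 is irreducible over Q and is the minimal polynomial of α.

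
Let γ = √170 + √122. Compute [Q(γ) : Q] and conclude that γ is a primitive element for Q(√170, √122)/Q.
[Q(γ) : Q] = 4 (equivalently, Q(γ) = Q(√170, √122))

Obviously Q(γ) ⊆ Q(√170, √122), and [Q(√170, √122):Q] = 4 (since 170, 122 are distinct squarefree integers > 1 with 20740 not a perfect square). To show equality we compute the minimal polynomial of γ. From γ = √170 + √122: γ^2 = 170 + 2√(20740) + 122 = 292 + 2√(20740), so γ^2 - 292 = 2√(20740); squaring, (γ^2 - 292)^2 = 4·20740, i.e. γ^4 - 584γ^2 + 85264 - 82960 = 0, i.e. γ^4 - 584γ^2 + 2304 = 0. So γ is a root of x^4 - 584x^2 + 2304. This polynomial is irreducible over Q: it has no rational root (each ±√170 ± √122 is irrational), and any factorization into two quadratics over Q would force √(20740) ∈ Q (pairing opposite roots) or √170, √122 ∈ Q (other pairings), all impossible. Hence [Q(γ):Q] = 4 = [Q(√170, √122):Q], so Q(γ) = Q(√170, √122).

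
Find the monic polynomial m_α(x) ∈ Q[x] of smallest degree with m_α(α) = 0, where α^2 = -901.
m_α(x) = x^2 + 901

α satisfies α^2 + 901 = 0, so x^2 + 901 annihilates α. Since d = -901 is squarefree and ≠ 1, it is not a perfect square in Q, so x^2 + 901 has no rational root and is therefore irreducible over Q (a degree-2 polynomial over a field is irreducible iff it has no root). Hence m_α(x) = x^2 + 901.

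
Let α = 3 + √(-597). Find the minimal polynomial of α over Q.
m_α(x) = x^2 - 6x + 606

From α - 3 = √(-597), squaring gives (α - 3)^2 = -597, i.e. α^2 - 6α + 9 = -597, so α^2 - 6α + 606 = 0. The discriminant of x^2 - 6x + 606 is (-6)^2 - 4·(606) = 36 - 2424 = -2388, and 4·(-597) is not a perfect square in Q since -597 is squarefree and ≠ 1. Hence x^2 - 6x + 606 is irreducible over Q and is the minimal polynomial of α.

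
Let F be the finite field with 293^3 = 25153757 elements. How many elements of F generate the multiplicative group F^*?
There are φ(25153756) = 12404448 primitive elements

F_q^* is cyclic of order q - 1 = 25153756. A cyclic group of order m has exactly φ(m) generators. Here m = 25153756 = 2^2 · 73 · 86143, so the number of primitive elements is φ(25153756) = 12404448.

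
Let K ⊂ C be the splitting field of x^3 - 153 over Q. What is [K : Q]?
[K : Q] = 6

The roots of x^3 - 153 are ∛153, ω∛153, ω^2∛153 where ω = e^(2πi/3) is a primitive cube root of unity, so K = Q(∛153, ω). Now [Q(∛153):Q] = 3 (since 153 is not a perfect cube, x^3 - 153 is irreducible) and [Q(ω):Q] = 2. Both 2 and 3 divide [K:Q], and [K:Q] ≤ 3·2 = 6, so [K:Q] = 6. (Equivalently: Q(∛153) ⊂ R but ω ∉ R, so [K : Q(∛153)] = 2.)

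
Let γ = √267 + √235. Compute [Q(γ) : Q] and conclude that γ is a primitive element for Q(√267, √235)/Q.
[Q(γ) : Q] = 4 (equivalently, Q(γ) = Q(√267, √235))

Obviously Q(γ) ⊆ Q(√267, √235), and [Q(√267, √235):Q] = 4 (since 267, 235 are distinct squarefree integers > 1 with 62745 not a perfect square). To show equality we compute the minimal polynomial of γ. From γ = √267 + √235: γ^2 = 267 + 2√(62745) + 235 = 502 + 2√(62745), so γ^2 - 502 = 2√(62745); squaring, (γ^2 - 502)^2 = 4·62745, i.e. γ^4 - 1004γ^2 + 252004 - 250980 = 0, i.e. γ^4 - 1004γ^2 + 1024 = 0. So γ is a root of x^4 - 1004x^2 + 1024. This polynomial is irreducible over Q: it has no rational root (each ±√267 ± √235 is irrational), and any factorization into two quadratics over Q would force √(62745) ∈ Q (pairing opposite roots) or √267, √235 ∈ Q (other pairings), all impossible. Hence [Q(γ):Q] = 4 = [Q(√267, √235):Q], so Q(γ) = Q(√267, √235).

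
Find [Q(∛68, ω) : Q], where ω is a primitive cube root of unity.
[Q(∛68, ω) : Q] = 6

[Q(∛68):Q] = 3 (min poly x^3 - 68, irreducible since 68 is not a perfect cube). [Q(ω):Q] = 2 (min poly x^2 + x + 1). Since Q(∛68) ⊂ R and ω ∉ R, we have ω ∉ Q(∛68), so x^2 + x + 1 remains irreducible over Q(∛68) and [Q(∛68, ω) : Q(∛68)] = 2. By the tower law, [Q(∛68, ω) : Q] = 3 · 2 = 6. (In fact Q(∛68, ω) is the splitting field of x^3 - 68 over Q.)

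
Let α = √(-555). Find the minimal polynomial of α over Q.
m_α(x) = x^2 + 555

α satisfies α^2 + 555 = 0, so x^2 + 555 annihilates α. Since d = -555 is squarefree and ≠ 1, it is not a perfect square in Q, so x^2 + 555 has no rational root and is therefore irreducible over Q (a degree-2 polynomial over a field is irreducible iff it has no root). Hence m_α(x) = x^2 + 555.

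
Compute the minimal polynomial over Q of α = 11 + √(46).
m_α(x) = x^2 - 22x + 75

From α - 11 = √(46), squaring gives (α - 11)^2 = 46, i.e. α^2 - 22α + 121 = 46, so α^2 - 22α + 75 = 0. The discriminant of x^2 - 22x + 75 is (-22)^2 - 4·(75) = 484 - 300 = 184, and 4·(46) is not a perfect square in Q since 46 is squarefree and ≠ 1. Hence x^2 - 22x + 75 is irreducible over Q and is the minimal polynomial of α.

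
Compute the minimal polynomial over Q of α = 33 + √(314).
m_α(x) = x^2 - 66x + 775

From α - 33 = √(314), squaring gives (α - 33)^2 = 314, i.e. α^2 - 66α + 1089 = 314, so α^2 - 66α + 775 = 0. The discriminant of x^2 - 66x + 775 is (-66)^2 - 4·(775) = 4356 - 3100 = 1256, and 4·(314) is not a perfect square in Q since 314 is squarefree and ≠ 1. Hence x^2 - 66x + 775 is irreducible over Q and is the minimal polynomial of α.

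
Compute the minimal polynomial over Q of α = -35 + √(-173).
m_α(x) = x^2 + 70x + 1398

From α + 35 = √(-173), squaring gives (α + 35)^2 = -173, i.e. α^2 + 70α + 1225 = -173, so α^2 + 70α + 1398 = 0. The discriminant of x^2 + 70x + 1398 is (70)^2 - 4·(1398) = 4900 - 5592 = -692, and 4·(-173) is not a perfect square in Q since -173 is squarefree and ≠ 1. Hence x^2 + 70x + 1398 is irreducible over Q and is the minimal polynomial of α.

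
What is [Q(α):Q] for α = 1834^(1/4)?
[Q(α):Q] = 4

α is a root of x^4 - 1834. By Eisenstein's criterion at the prime p = 2 (which divides the constant term 1834 but p^2 = 4 does not, since 1834 is squarefree), x^4 - 1834 is irreducible over Q. Hence [Q(α):Q] = 4.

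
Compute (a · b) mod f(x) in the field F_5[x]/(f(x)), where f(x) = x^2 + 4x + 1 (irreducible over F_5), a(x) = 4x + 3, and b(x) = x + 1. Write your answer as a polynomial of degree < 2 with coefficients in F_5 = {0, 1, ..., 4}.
a · b ≡ x + 4 (mod f(x))

Multiply in F_5[x]: a(x)·b(x) = (4x + 3)·(x + 1) = 4x^2 + 2x + 3. This has degree ≥ 2, so divide by f(x) over F_5: 4x^2 + 2x + 3 = (4)·(x^2 + 4x + 1) + (x + 4). Hence a·b ≡ x + 4 (mod f). (F_5[x]/(f) is a field with 5^2 = 25 elements since f is irreducible of degree 2.)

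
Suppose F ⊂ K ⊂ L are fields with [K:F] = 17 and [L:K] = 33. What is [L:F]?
[L:F] = 561

The tower law says that for any tower of field extensions F ⊂ K ⊂ L with finite degrees, [L:F] = [L:K] · [K:F]. Here this gives [L:F] = 33 · 17 = 561.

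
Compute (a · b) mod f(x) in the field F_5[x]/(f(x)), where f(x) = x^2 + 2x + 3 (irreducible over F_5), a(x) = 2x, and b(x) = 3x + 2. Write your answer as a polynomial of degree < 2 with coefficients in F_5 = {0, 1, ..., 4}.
a · b ≡ 2x + 2 (mod f(x))

Multiply in F_5[x]: a(x)·b(x) = (2x)·(3x + 2) = x^2 + 4x. This has degree ≥ 2, so divide by f(x) over F_5: x^2 + 4x = (1)·(x^2 + 2x + 3) + (2x + 2). Hence a·b ≡ 2x + 2 (mod f). (F_5[x]/(f) is a field with 5^2 = 25 elements since f is irreducible of degree 2.)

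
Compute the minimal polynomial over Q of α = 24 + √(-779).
m_α(x) = x^2 - 48x + 1355

From α - 24 = √(-779), squaring gives (α - 24)^2 = -779, i.e. α^2 - 48α + 576 = -779, so α^2 - 48α + 1355 = 0. The discriminant of x^2 - 48x + 1355 is (-48)^2 - 4·(1355) = 2304 - 5420 = -3116, and 4·(-779) is not a perfect square in Q since -779 is squarefree and ≠ 1. Hence x^2 - 48x + 1355 is irreducible over Q and is the minimal polynomial of α.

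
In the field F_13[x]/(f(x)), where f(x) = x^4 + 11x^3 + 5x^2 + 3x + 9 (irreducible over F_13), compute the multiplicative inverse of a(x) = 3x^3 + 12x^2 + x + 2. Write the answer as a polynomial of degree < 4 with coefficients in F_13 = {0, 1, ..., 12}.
a(x)^(-1) ≡ 6x^3 + 2x^2 + 2x + 10 (mod f(x))

Since f is irreducible over F_13, F_13[x]/(f) is a field and a(x) ≠ 0 has an inverse. Apply the extended Euclidean algorithm to f(x) and a(x) in F_13[x]: f(x) = (9x + 11)·a(x) + (7x^2);  a(x) = (6x + 11)·(7x^2) + (x + 2);  (7x^2) = (7x + 12)·(x + 2) + (2). The last nonzero remainder is the constant 2 = gcd(f, a) in F_13. Back-substituting through the division chain expresses 2 = s(x)·a(x) + t(x)·f(x) with s(x) ≡ 12x^3 + 4x^2 + 4x + 7 (mod f), so (12x^3 + 4x^2 + 4x + 7)·a(x) ≡ 2 (mod f). Multiplying by 2^(-1) ≡ 7 in F_13 gives a(x)^(-1) ≡ 7·(12x^3 + 4x^2 + 4x + 7) ≡ 6x^3 + 2x^2 + 2x + 10 (mod f). Check: (3x^3 + 12x^2 + x + 2)·(6x^3 + 2x^2 + 2x + 10) = 5x^6 + 10x^4 + 3x^3 + 9x^2 + x + 7 ≡ 1 (mod x^4 + 11x^3 + 5x^2 + 3x + 9).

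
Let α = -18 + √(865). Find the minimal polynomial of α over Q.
m_α(x) = x^2 + 36x - 541

From α + 18 = √(865), squaring gives (α + 18)^2 = 865, i.e. α^2 + 36α + 324 = 865, so α^2 + 36α - 541 = 0. The discriminant of x^2 + 36x - 541 is (36)^2 - 4·(-541) = 1296 + 2164 = 3460, and 4·(865) is not a perfect square in Q since 865 is squarefree and ≠ 1. Hence x^2 + 36x - 541 is irreducible over Q and is the minimal polynomial of α.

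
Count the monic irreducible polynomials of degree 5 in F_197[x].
There are 59341856112 monic irreducible polynomials of degree 5 over F_197

Each element of F_{197^5} that lies in no proper subfield is a root of exactly one monic irreducible of degree 5 over F_197, and each such polynomial has 5 distinct roots in F_{197^5}. By Möbius inversion the count is N_197(5) = (1/5) Σ_{d|5} μ(5/d) · 197^d = (1/5)(μ(5)·197^1 + μ(1)·197^5) = 296709280560/5 = 59341856112.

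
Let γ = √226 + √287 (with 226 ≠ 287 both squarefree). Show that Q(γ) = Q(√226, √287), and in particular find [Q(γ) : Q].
[Q(γ) : Q] = 4 (equivalently, Q(γ) = Q(√226, √287))

Obviously Q(γ) ⊆ Q(√226, √287), and [Q(√226, √287):Q] = 4 (since 226, 287 are distinct squarefree integers > 1 with 64862 not a perfect square). To show equality we compute the minimal polynomial of γ. From γ = √226 + √287: γ^2 = 226 + 2√(64862) + 287 = 513 + 2√(64862), so γ^2 - 513 = 2√(64862); squaring, (γ^2 - 513)^2 = 4·64862, i.e. γ^4 - 1026γ^2 + 263169 - 259448 = 0, i.e. γ^4 - 1026γ^2 + 3721 = 0. So γ is a root of x^4 - 1026x^2 + 3721. This polynomial is irreducible over Q: it has no rational root (each ±√226 ± √287 is irrational), and any factorization into two quadratics over Q would force √(64862) ∈ Q (pairing opposite roots) or √226, √287 ∈ Q (other pairings), all impossible. Hence [Q(γ):Q] = 4 = [Q(√226, √287):Q], so Q(γ) = Q(√226, √287).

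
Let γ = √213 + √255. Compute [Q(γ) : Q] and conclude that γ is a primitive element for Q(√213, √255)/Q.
[Q(γ) : Q] = 4 (equivalently, Q(γ) = Q(√213, √255))

Obviously Q(γ) ⊆ Q(√213, √255), and [Q(√213, √255):Q] = 4 (since 213, 255 are distinct squarefree integers > 1 with 54315 not a perfect square). To show equality we compute the minimal polynomial of γ. From γ = √213 + √255: γ^2 = 213 + 2√(54315) + 255 = 468 + 2√(54315), so γ^2 - 468 = 2√(54315); squaring, (γ^2 - 468)^2 = 4·54315, i.e. γ^4 - 936γ^2 + 219024 - 217260 = 0, i.e. γ^4 - 936γ^2 + 1764 = 0. So γ is a root of x^4 - 936x^2 + 1764. This polynomial is irreducible over Q: it has no rational root (each ±√213 ± √255 is irrational), and any factorization into two quadratics over Q would force √(54315) ∈ Q (pairing opposite roots) or √213, √255 ∈ Q (other pairings), all impossible. Hence [Q(γ):Q] = 4 = [Q(√213, √255):Q], so Q(γ) = Q(√213, √255).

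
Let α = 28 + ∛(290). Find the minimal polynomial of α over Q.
m_α(x) = x^3 - 84x^2 + 2352x - 22242

Set β = α - 28 = ∛(290), so β^3 = 290. Then (α - 28)^3 - 290 = 0, i.e. α is a root of g(x) = (x - 28)^3 - 290 = x^3 - 84x^2 + 2352x - 22242. Since g(x) = h(x - 28) where h(x) = x^3 - 290, and h is irreducible over Q (because 290 is not a perfect cube, so h has no rational root, and a monic cubic with no rational root is irreducible), g is also irreducible (irreducibility is preserved under the substitution x → x - 28). Hence m_α(x) = x^3 - 84x^2 + 2352x - 22242.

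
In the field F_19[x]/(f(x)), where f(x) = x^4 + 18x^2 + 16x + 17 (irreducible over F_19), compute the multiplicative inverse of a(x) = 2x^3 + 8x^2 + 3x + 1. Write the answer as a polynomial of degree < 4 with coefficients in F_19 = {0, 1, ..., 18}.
a(x)^(-1) ≡ 11x^3 + 10x^2 + 16x + 9 (mod f(x))

Since f is irreducible over F_19, F_19[x]/(f) is a field and a(x) ≠ 0 has an inverse. Apply the extended Euclidean algorithm to f(x) and a(x) in F_19[x]: f(x) = (10x + 17)·a(x) + (4x^2 + 12x);  a(x) = (10x + 10)·(4x^2 + 12x) + (16x + 1);  (4x^2 + 12x) = (5x + 4)·(16x + 1) + (15). The last nonzero remainder is the constant 15 = gcd(f, a) in F_19. Back-substituting through the division chain expresses 15 = s(x)·a(x) + t(x)·f(x) with s(x) ≡ 13x^3 + 17x^2 + 12x + 2 (mod f), so (13x^3 + 17x^2 + 12x + 2)·a(x) ≡ 15 (mod f). Multiplying by 15^(-1) ≡ 14 in F_19 gives a(x)^(-1) ≡ 14·(13x^3 + 17x^2 + 12x + 2) ≡ 11x^3 + 10x^2 + 16x + 9 (mod f). Check: (2x^3 + 8x^2 + 3x + 1)·(11x^3 + 10x^2 + 16x + 9) = 3x^6 + 13x^5 + 12x^4 + 16x^3 + 16x^2 + 5x + 9 ≡ 1 (mod x^4 + 18x^2 + 16x + 17).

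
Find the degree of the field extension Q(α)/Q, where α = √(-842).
[Q(α):Q] = 2

[Q(α):Q] equals the degree of the minimal polynomial of α. Here α^2 = -842 and x^2 + 842 is irreducible (d = -842 is squarefree, ≠ 1, hence not a square), so deg(m_α) = 2. Thus [Q(α):Q] = 2.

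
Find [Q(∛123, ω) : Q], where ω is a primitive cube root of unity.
[Q(∛123, ω) : Q] = 6

[Q(∛123):Q] = 3 (min poly x^3 - 123, irreducible since 123 is not a perfect cube). [Q(ω):Q] = 2 (min poly x^2 + x + 1). Since Q(∛123) ⊂ R and ω ∉ R, we have ω ∉ Q(∛123), so x^2 + x + 1 remains irreducible over Q(∛123) and [Q(∛123, ω) : Q(∛123)] = 2. By the tower law, [Q(∛123, ω) : Q] = 3 · 2 = 6. (In fact Q(∛123, ω) is the splitting field of x^3 - 123 over Q.)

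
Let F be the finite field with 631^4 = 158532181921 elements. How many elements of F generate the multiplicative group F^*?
There are φ(158532181920) = 35777064960 primitive elements

F_q^* is cyclic of order q - 1 = 158532181920. A cyclic group of order m has exactly φ(m) generators. Here m = 158532181920 = 2^5 · 3^2 · 5 · 7 · 79 · 199081, so the number of primitive elements is φ(158532181920) = 35777064960.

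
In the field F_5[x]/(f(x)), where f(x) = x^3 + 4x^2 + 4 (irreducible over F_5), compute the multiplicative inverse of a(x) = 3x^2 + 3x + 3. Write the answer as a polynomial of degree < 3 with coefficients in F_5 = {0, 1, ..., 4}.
a(x)^(-1) ≡ 2x^2 + x + 2 (mod f(x))

Since f is irreducible over F_5, F_5[x]/(f) is a field and a(x) ≠ 0 has an inverse. Apply the extended Euclidean algorithm to f(x) and a(x) in F_5[x]: f(x) = (2x + 1)·a(x) + (x + 1);  a(x) = (3x)·(x + 1) + (3). The last nonzero remainder is the constant 3 = gcd(f, a) in F_5. Back-substituting through the division chain expresses 3 = s(x)·a(x) + t(x)·f(x) with s(x) ≡ x^2 + 3x + 1 (mod f), so (x^2 + 3x + 1)·a(x) ≡ 3 (mod f). Multiplying by 3^(-1) ≡ 2 in F_5 gives a(x)^(-1) ≡ 2·(x^2 + 3x + 1) ≡ 2x^2 + x + 2 (mod f). Check: (3x^2 + 3x + 3)·(2x^2 + x + 2) = x^4 + 4x^3 + 4x + 1 ≡ 1 (mod x^3 + 4x^2 + 4).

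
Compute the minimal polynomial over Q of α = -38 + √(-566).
m_α(x) = x^2 + 76x + 2010

From α + 38 = √(-566), squaring gives (α + 38)^2 = -566, i.e. α^2 + 76α + 1444 = -566, so α^2 + 76α + 2010 = 0. The discriminant of x^2 + 76x + 2010 is (76)^2 - 4·(2010) = 5776 - 8040 = -2264, and 4·(-566) is not a perfect square in Q since -566 is squarefree and ≠ 1. Hence x^2 + 76x + 2010 is irreducible over Q and is the minimal polynomial of α.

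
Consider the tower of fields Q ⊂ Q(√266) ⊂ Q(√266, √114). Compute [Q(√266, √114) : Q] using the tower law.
[Q(√266, √114) : Q] = 4

[Q(√266):Q] = 2 (min poly x^2 - 266, irreducible since 266 is squarefree > 1). For the top step, suppose √114 ∈ Q(√266), say √114 = c + d√266 with c, d ∈ Q. Squaring: 114 = c^2 + 266d^2 + 2cd√266. Since √266 ∉ Q this forces 2cd = 0. If d = 0 then √114 = c ∈ Q, contradicting 114 squarefree > 1. If c = 0 then 114 = 266d^2, so 266·114 = (266d)^2 is a perfect square in Q — but 266·114 = 30324 is not a perfect square (since 266 and 114 are distinct squarefree integers). Contradiction. Hence √114 ∉ Q(√266), so x^2 - 114 stays irreducible over Q(√266) and [Q(√266, √114) : Q(√266)] = 2. By the tower law, [Q(√266, √114) : Q] = 2 · 2 = 4.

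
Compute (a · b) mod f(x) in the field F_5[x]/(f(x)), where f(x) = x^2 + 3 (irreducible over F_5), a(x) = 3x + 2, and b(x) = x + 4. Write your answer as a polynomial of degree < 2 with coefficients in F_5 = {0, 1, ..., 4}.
a · b ≡ 4x + 4 (mod f(x))

Multiply in F_5[x]: a(x)·b(x) = (3x + 2)·(x + 4) = 3x^2 + 4x + 3. This has degree ≥ 2, so divide by f(x) over F_5: 3x^2 + 4x + 3 = (3)·(x^2 + 3) + (4x + 4). Hence a·b ≡ 4x + 4 (mod f). (F_5[x]/(f) is a field with 5^2 = 25 elements since f is irreducible of degree 2.)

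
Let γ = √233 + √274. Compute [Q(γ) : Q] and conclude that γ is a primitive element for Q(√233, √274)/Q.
[Q(γ) : Q] = 4 (equivalently, Q(γ) = Q(√233, √274))

Obviously Q(γ) ⊆ Q(√233, √274), and [Q(√233, √274):Q] = 4 (since 233, 274 are distinct squarefree integers > 1 with 63842 not a perfect square). To show equality we compute the minimal polynomial of γ. From γ = √233 + √274: γ^2 = 233 + 2√(63842) + 274 = 507 + 2√(63842), so γ^2 - 507 = 2√(63842); squaring, (γ^2 - 507)^2 = 4·63842, i.e. γ^4 - 1014γ^2 + 257049 - 255368 = 0, i.e. γ^4 - 1014γ^2 + 1681 = 0. So γ is a root of x^4 - 1014x^2 + 1681. This polynomial is irreducible over Q: it has no rational root (each ±√233 ± √274 is irrational), and any factorization into two quadratics over Q would force √(63842) ∈ Q (pairing opposite roots) or √233, √274 ∈ Q (other pairings), all impossible. Hence [Q(γ):Q] = 4 = [Q(√233, √274):Q], so Q(γ) = Q(√233, √274).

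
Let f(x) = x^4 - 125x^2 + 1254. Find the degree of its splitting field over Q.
[K : Q] = 4

Solving the quadratic in x^2: x^2 = (125 ± √(125^2 - 4·1254))/2 = (125 ± √10609)/2 = (125 ± 103)/2, giving x^2 = 114 or x^2 = 11. So f(x) = (x^2 - 114)(x^2 - 11) and the roots of f are ±√114, ±√11. Hence the splitting field is K = Q(√114, √11). Since 114 and 11 are distinct squarefree integers > 1, their product 1254 is not a perfect square, so √11 ∉ Q(√114). By the tower law [K:Q] = [Q(√114,√11):Q(√114)] · [Q(√114):Q] = 2 · 2 = 4.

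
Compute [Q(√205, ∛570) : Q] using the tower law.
[Q(√205, ∛570) : Q] = 6

Let L = Q(√205, ∛570). Since Q(√205) ⊂ L and [Q(√205):Q] = 2, the tower law gives 2 | [L:Q]. Likewise Q(∛570) ⊂ L with [Q(∛570):Q] = 3 (because 570 is not a perfect cube), so 3 | [L:Q]. As gcd(2,3) = 1, [L:Q] is divisible by 6. Conversely L is generated over Q by √205 and ∛570, so [L:Q] ≤ 2·3 = 6. Therefore [Q(√205, ∛570) : Q] = 6.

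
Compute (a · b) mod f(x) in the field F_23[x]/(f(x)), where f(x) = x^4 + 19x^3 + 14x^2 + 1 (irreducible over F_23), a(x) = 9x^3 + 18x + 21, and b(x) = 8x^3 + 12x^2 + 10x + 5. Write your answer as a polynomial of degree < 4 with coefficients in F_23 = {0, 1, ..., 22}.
a · b ≡ 11x^3 + 14x^2 + 19x + 8 (mod f(x))

Multiply in F_23[x]: a(x)·b(x) = (9x^3 + 18x + 21)·(8x^3 + 12x^2 + 10x + 5) = 3x^6 + 16x^5 + 4x^4 + 15x^3 + 18x^2 + x + 13. This has degree ≥ 4, so divide by f(x) over F_23: 3x^6 + 16x^5 + 4x^4 + 15x^3 + 18x^2 + x + 13 = (3x^2 + 5x + 5)·(x^4 + 19x^3 + 14x^2 + 1) + (11x^3 + 14x^2 + 19x + 8). Hence a·b ≡ 11x^3 + 14x^2 + 19x + 8 (mod f). (F_23[x]/(f) is a field with 23^4 = 279841 elements since f is irreducible of degree 4.)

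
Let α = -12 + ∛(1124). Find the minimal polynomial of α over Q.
m_α(x) = x^3 + 36x^2 + 432x + 604

Set β = α + 12 = ∛(1124), so β^3 = 1124. Then (α + 12)^3 - 1124 = 0, i.e. α is a root of g(x) = (x + 12)^3 - 1124 = x^3 + 36x^2 + 432x + 604. Since g(x) = h(x + 12) where h(x) = x^3 - 1124, and h is irreducible over Q (because 1124 is not a perfect cube, so h has no rational root, and a monic cubic with no rational root is irreducible), g is also irreducible (irreducibility is preserved under the substitution x → x + 12). Hence m_α(x) = x^3 + 36x^2 + 432x + 604.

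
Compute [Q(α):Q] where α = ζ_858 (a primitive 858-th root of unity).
[Q(α):Q] = 240

The minimal polynomial of ζ_858 over Q is the 858-th cyclotomic polynomial Φ_858(x), which is irreducible over Q and has degree φ(858) = 240. Hence [Q(α):Q] = φ(858) = 240.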